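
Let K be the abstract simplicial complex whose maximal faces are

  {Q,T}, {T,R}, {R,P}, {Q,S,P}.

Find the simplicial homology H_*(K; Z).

H_0 ≅ Z,  H_1 ≅ Z,  H_2 = 0.

Take the total order P < Q < R < S < T on the vertex set. Then K (dimension 2) consists of the simplices:

  0-simplices (5): P, Q, R, S, T
  1-simplices (6): PQ, PR, PS, QS, QT, RT
  2-simplices (1): PQS

Hence C_0 ≅ Z^5, C_1 ≅ Z^6, C_2 ≅ Z^1.

∂_1: C_1 → C_0 maps an edge to its endpoints' difference, ∂[p,q] = q − p.
The 5×6 boundary matrix has rank 4 and Smith normal form diag(1,1,1,1).

∂_2: C_2 → C_1 maps a triangle to the signed sum of its edges. For instance
  ∂PQS = QS − PS + PQ.
This gives a 6×1 integer matrix of rank 1; reducing to Smith normal form yields diagonal entries (1).

Computing H_k = (kernel of ∂_k) / (image of ∂_{k+1}):

  H_0: rank C_0 − rank ∂_1 = 5 − 4 = 1, and the invariant factors of ∂_1 are all 1, so H_0 = Z.
  H_1: rank ker ∂_1 − rank ∂_2 = (6 − 4) − 1 = 1, and the invariant factors of ∂_2 are all 1, so H_1 = Z.
  H_2: rank ker ∂_2 − rank ∂_3 = (1 − 1) − 0 = 0, and there is no ∂_3, so H_2 = 0.

As a check, the Euler characteristic is 5 − 6 + 1 = 0, which agrees with 1 − 1 + 0 = 0.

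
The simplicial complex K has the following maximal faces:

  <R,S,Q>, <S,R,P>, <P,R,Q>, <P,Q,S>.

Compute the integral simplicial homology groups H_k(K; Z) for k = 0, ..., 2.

H_0 = Z,  H_1 = 0,  H_2 = Z.

Order the vertices as P < Q < R < S. Listing each simplex with vertices in this order, K has dimension 2 with simplices:

  0-simplices (4): P, Q, R, S
  1-simplices (6): PQ, PR, PS, QR, QS, RS
  2-simplices (4): PQR, PQS, PRS, QRS

so the chain groups are C_0 ≅ Z^4, C_1 ≅ Z^6, C_2 ≅ Z^4.

∂_1: C_1 → C_0 maps an edge to its endpoints' difference, ∂[p,q] = q − p. For instance
  ∂PS = S − P.
The 4×6 boundary matrix has rank 3 and Smith normal form diag(1,1,1).

∂_2: C_2 → C_1 sends each 2-simplex [p,q,r] to [q,r] − [p,r] + [p,q]. For instance
  ∂PQR = QR − PR + PQ,
  ∂QRS = RS − QS + QR.
As a 6×4 matrix over Z this has rank 3, with invariant factors (1,1,1).

Now H_k = ker ∂_k / im ∂_{k+1}, so:

  H_0: rank C_0 − rank ∂_1 = 4 − 3 = 1, and the invariant factors of ∂_1 are all 1, so H_0 = Z.
  H_1: rank ker ∂_1 − rank ∂_2 = (6 − 3) − 3 = 0, and the invariant factors of ∂_2 are all 1, so H_1 = 0.
  H_2: rank ker ∂_2 − rank ∂_3 = (4 − 3) − 0 = 1, and there is no ∂_3, so H_2 = Z.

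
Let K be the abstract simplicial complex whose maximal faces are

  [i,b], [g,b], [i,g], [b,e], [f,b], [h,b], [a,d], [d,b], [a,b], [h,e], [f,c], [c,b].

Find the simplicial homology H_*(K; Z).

H_0 ≅ Z,  H_1 ≅ Z^4.

Take the total order a < b < c < d < e < f < g < h < i on the vertex set. Then K (dimension 1) consists of the simplices:

  0-simplices (9): a, b, c, d, e, f, g, h, i
  1-simplices (12): ab, ad, bc, bd, be, bf, bg, bh, bi, cf, eh, gi

giving chain groups C_0 ≅ Z^9, C_1 ≅ Z^12.

The boundary map ∂_1: C_1 → C_0 is given by ∂[p,q] = [q] − [p]. For instance
  ∂bg = g − b.
The resulting 9×12 matrix has rank 8, and its Smith normal form has invariant factors (1,1,1,1,1,1,1,1).

From H_k ≅ ker(∂_k) / im(∂_{k+1}) we obtain:

  H_0: rank C_0 − rank ∂_1 = 9 − 8 = 1, and the invariant factors of ∂_1 are all 1, so H_0 = Z.
  H_1: rank ker ∂_1 − rank ∂_2 = (12 − 8) − 0 = 4, and there is no ∂_2, so H_1 = Z^4.

As a check, the Euler characteristic is 9 − 12 = -3, which agrees with 1 − 4 = -3.
(K is a triangulation of a wedge of 4 circles.)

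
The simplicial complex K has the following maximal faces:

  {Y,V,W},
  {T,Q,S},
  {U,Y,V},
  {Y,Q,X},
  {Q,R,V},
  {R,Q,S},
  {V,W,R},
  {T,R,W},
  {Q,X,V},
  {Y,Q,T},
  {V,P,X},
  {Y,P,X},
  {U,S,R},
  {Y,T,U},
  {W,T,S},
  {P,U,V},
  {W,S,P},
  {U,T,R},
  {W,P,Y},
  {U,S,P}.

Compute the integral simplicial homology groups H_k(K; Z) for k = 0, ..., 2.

We work with the vertex ordering P < Q < R < S < T < U < V < W < X < Y. The simplices of K, each written with vertices in increasing order, are:

  0-simplices (10): P, Q, R, S, T, U, V, W, X, Y
  1-simplices (30): PS, PU, PV, PW, PX, PY, QR, QS, QT, QV, QX, QY, RS, RT, RU, RV, RW, ST, SU, SW, TU, TW, TY, UV, UY, VW, VX, VY, WY, XY
  2-simplices (20): PSU, PSW, PUV, PVX, PWY, PXY, QRS, QRV, QST, QTY, QVX, QXY, RSU, RTU, RTW, RVW, STW, TUY, UVY, VWY

Hence C_0 ≅ Z^10, C_1 ≅ Z^30, C_2 ≅ Z^20.

∂_1: C_1 → C_0 sends each edge [p,q] (with p < q) to q − p.
The 10×30 boundary matrix has rank 9 and Smith normal form diag(1,1,1,1,1,1,1,1,1).

∂_2: C_2 → C_1 maps a triangle to the signed sum of its edges. For instance
  ∂QST = ST − QT + QS,
  ∂QXY = XY − QY + QX.
As a 30×20 matrix over Z this has rank 20, with invariant factors (1,1,1,1,1,1,1,1,1,1,1,1,1,1,1,1,1,1,1,2).

Reading off H_k = ker ∂_k / im ∂_{k+1}:

  H_0: rank C_0 − rank ∂_1 = 10 − 9 = 1, and the invariant factors of ∂_1 are all 1, so H_0 = Z.
  H_1: rank ker ∂_1 − rank ∂_2 = (30 − 9) − 20 = 1, and ∂_2 has invariant factor 2 > 1, so H_1 = Z ⊕ Z_2.
  H_2: rank ker ∂_2 − rank ∂_3 = (20 − 20) − 0 = 0, and there is no ∂_3, so H_2 = 0.

H_0 ≅ Z,  H_1 ≅ Z ⊕ Z_2,  H_2 = 0.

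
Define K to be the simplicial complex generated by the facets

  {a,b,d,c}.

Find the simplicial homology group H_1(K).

Take the total order a < b < c < d on the vertex set. Then K (dimension 3) consists of the simplices:

  0-simplices (4): a, b, c, d
  1-simplices (6): ab, ac, ad, bc, bd, cd
  2-simplices (4): abc, abd, acd, bcd
  3-simplices (1): abcd

giving chain groups C_0 ≅ Z^4, C_1 ≅ Z^6, C_2 ≅ Z^4, C_3 ≅ Z^1.

∂_1: C_1 → C_0 sends each edge [p,q] (with p < q) to q − p. For instance
  ∂bc = c − b.
As a 4×6 matrix over Z this has rank 3, with invariant factors (1,1,1).

The boundary map ∂_2: C_2 → C_1 maps a triangle to the signed sum of its edges. For instance
  ∂abd = bd − ad + ab,
  ∂acd = cd − ad + ac.
This gives a 6×4 integer matrix of rank 3; reducing to Smith normal form yields diagonal entries (1,1,1).

∂_3: C_3 → C_2 sends each 3-simplex σ to the alternating sum Σ_i (−1)^i (σ with its i-th vertex removed). For instance
  ∂abcd = bcd − acd + abd − abc.
The 4×1 boundary matrix has rank 1 and Smith normal form diag(1).

From H_k ≅ ker(∂_k) / im(∂_{k+1}) we obtain:

  H_1: rank ker ∂_1 − rank ∂_2 = (6 − 3) − 3 = 0, and the invariant factors of ∂_2 are all 1, so H_1 ≅ 0.

H_1 ≅ 0.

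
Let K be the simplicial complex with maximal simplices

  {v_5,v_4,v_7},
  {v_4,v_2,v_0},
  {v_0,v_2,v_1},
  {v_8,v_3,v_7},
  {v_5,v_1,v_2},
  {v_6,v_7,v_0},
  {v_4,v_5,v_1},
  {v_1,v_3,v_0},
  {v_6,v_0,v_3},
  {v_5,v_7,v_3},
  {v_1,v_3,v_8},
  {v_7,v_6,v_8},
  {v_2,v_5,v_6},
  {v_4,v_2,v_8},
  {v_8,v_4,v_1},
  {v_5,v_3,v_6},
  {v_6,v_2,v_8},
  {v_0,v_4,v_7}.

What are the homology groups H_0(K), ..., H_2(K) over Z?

Fix the vertex order v_0 < v_1 < v_2 < v_3 < v_4 < v_5 < v_6 < v_7 < v_8 and write every simplex with vertices in increasing order. Then dim K = 2 and the simplices of K are:

  0-simplices (9): [v_0], [v_1], [v_2], [v_3], [v_4], [v_5], [v_6], [v_7], [v_8]
  1-simplices (27): (27 of them)
  2-simplices (18): (18 of them)

Hence C_0 ≅ Z^9, C_1 ≅ Z^27, C_2 ≅ Z^18.

The boundary map ∂_1: C_1 → C_0 maps an edge to its endpoints' difference, ∂[p,q] = q − p.
This gives a 9×27 integer matrix of rank 8; reducing to Smith normal form yields diagonal entries (1,1,1,1,1,1,1,1).

Boundary ∂_2: C_2 → C_1 sends each 2-simplex [p,q,r] to [q,r] − [p,r] + [p,q]. For instance
  ∂[v_1,v_4,v_8] = [v_4,v_8] − [v_1,v_8] + [v_1,v_4],
  ∂[v_1,v_3,v_8] = [v_3,v_8] − [v_1,v_8] + [v_1,v_3].
The 27×18 boundary matrix has rank 18 and Smith normal form diag(1,1,1,1,1,1,1,1,1,1,1,1,1,1,1,1,1,2).

Reading off H_k = ker ∂_k / im ∂_{k+1}:

  H_0: rank C_0 − rank ∂_1 = 9 − 8 = 1, and the invariant factors of ∂_1 are all 1, so H_0 ≅ Z.
  H_1: rank ker ∂_1 − rank ∂_2 = (27 − 8) − 18 = 1, and ∂_2 has invariant factor 2 > 1, so H_1 ≅ Z ⊕ Z/2Z.
  H_2: rank ker ∂_2 − rank ∂_3 = (18 − 18) − 0 = 0, and there is no ∂_3, so H_2 ≅ 0.

As a check, the Euler characteristic is 9 − 27 + 18 = 0, which agrees with 1 − 1 + 0 = 0.
(K is a triangulation of the Klein bottle.)

H_0 = Z,  H_1 = Z ⊕ Z/2Z,  H_2 = 0.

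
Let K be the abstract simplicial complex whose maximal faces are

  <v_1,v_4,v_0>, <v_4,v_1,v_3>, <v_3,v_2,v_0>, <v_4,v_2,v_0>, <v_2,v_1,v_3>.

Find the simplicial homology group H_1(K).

Take the total order v_0 < v_1 < v_2 < v_3 < v_4 on the vertex set. Then K (dimension 2) consists of the simplices:

  0-simplices (5): [v_0], [v_1], [v_2], [v_3], [v_4]
  1-simplices (10): [v_0,v_1], [v_0,v_2], [v_0,v_3], [v_0,v_4], [v_1,v_2], [v_1,v_3], [v_1,v_4], [v_2,v_3], [v_2,v_4], [v_3,v_4]
  2-simplices (5): [v_0,v_1,v_4], [v_0,v_2,v_3], [v_0,v_2,v_4], [v_1,v_2,v_3], [v_1,v_3,v_4]

giving chain groups C_0 ≅ Z^5, C_1 ≅ Z^10, C_2 ≅ Z^5.

The boundary map ∂_1: C_1 → C_0 is given by ∂[p,q] = [q] − [p]. For instance
  ∂[v_0,v_4] = [v_4] − [v_0].
The resulting 5×10 matrix has rank 4, and its Smith normal form has invariant factors (1,1,1,1).

∂_2: C_2 → C_1 sends each 2-simplex [p,q,r] to [q,r] − [p,r] + [p,q]. For instance
  ∂[v_0,v_1,v_4] = [v_1,v_4] − [v_0,v_4] + [v_0,v_1],
  ∂[v_1,v_2,v_3] = [v_2,v_3] − [v_1,v_3] + [v_1,v_2].
As a 10×5 matrix over Z this has rank 5, with invariant factors (1,1,1,1,1).

Now H_k = ker ∂_k / im ∂_{k+1}, so:

  H_1: rank ker ∂_1 − rank ∂_2 = (10 − 4) − 5 = 1, and the invariant factors of ∂_2 are all 1, so H_1 = Z.

H_1 ≅ Z.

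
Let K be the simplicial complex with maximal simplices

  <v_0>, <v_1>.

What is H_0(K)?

We work with the vertex ordering v_0 < v_1. The simplices of K, each written with vertices in increasing order, are:

  0-simplices (2): [v_0], [v_1]

Hence C_0 ≅ Z^2.

Computing H_k = (kernel of ∂_k) / (image of ∂_{k+1}):

  H_0: rank C_0 − rank ∂_1 = 2 − 0 = 2, and there is no ∂_1, so H_0 ≅ Z^2.

H_0 = Z^2.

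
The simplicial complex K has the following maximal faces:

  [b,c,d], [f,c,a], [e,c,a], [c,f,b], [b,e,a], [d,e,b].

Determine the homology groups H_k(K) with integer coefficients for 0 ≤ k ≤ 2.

H_0 = Z,  H_1 = Z,  H_2 = 0.

Order the vertices as a < b < c < d < e < f. Listing each simplex with vertices in this order, K has dimension 2 with simplices:

  0-simplices (6): a, b, c, d, e, f
  1-simplices (12): ab, ac, ae, af, bc, bd, be, bf, cd, ce, cf, de
  2-simplices (6): abe, ace, acf, bcd, bcf, bde

giving chain groups C_0 ≅ Z^6, C_1 ≅ Z^12, C_2 ≅ Z^6.

Boundary ∂_1: C_1 → C_0 maps an edge to its endpoints' difference, ∂[p,q] = q − p. For instance
  ∂bc = c − b.
The resulting 6×12 matrix has rank 5, and its Smith normal form has invariant factors (1,1,1,1,1).

Boundary ∂_2: C_2 → C_1 sends each 2-simplex [p,q,r] to [q,r] − [p,r] + [p,q]. For instance
  ∂bcd = cd − bd + bc,
  ∂bcf = cf − bf + bc.
As a 12×6 matrix over Z this has rank 6, with invariant factors (1,1,1,1,1,1).

Computing H_k = (kernel of ∂_k) / (image of ∂_{k+1}):

  H_0: rank C_0 − rank ∂_1 = 6 − 5 = 1, and the invariant factors of ∂_1 are all 1, so H_0 = Z.
  H_1: rank ker ∂_1 − rank ∂_2 = (12 − 5) − 6 = 1, and the invariant factors of ∂_2 are all 1, so H_1 = Z.
  H_2: rank ker ∂_2 − rank ∂_3 = (6 − 6) − 0 = 0, and there is no ∂_3, so H_2 = 0.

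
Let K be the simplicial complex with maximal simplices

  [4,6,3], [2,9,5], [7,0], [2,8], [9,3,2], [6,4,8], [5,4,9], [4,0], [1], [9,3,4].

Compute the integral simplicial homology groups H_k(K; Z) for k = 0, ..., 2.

Fix the vertex order 0 < 1 < 2 < 3 < 4 < 5 < 6 < 7 < 8 < 9 and write every simplex with vertices in increasing order. Then dim K = 2 and the simplices of K are:

  0-simplices (10): [0], [1], [2], [3], [4], [5], [6], [7], [8], [9]
  1-simplices (15): [0,4], [0,7], [2,3], [2,5], [2,8], [2,9], [3,4], [3,6], [3,9], [4,5], [4,6], [4,8], [4,9], [5,9], [6,8]
  2-simplices (6): [2,3,9], [2,5,9], [3,4,6], [3,4,9], [4,5,9], [4,6,8]

giving chain groups C_0 ≅ Z^10, C_1 ≅ Z^15, C_2 ≅ Z^6.

Boundary ∂_1: C_1 → C_0 maps an edge to its endpoints' difference, ∂[p,q] = q − p.
The resulting 10×15 matrix has rank 8, and its Smith normal form has invariant factors (1,1,1,1,1,1,1,1).

Boundary ∂_2: C_2 → C_1 sends each 2-simplex [p,q,r] to [q,r] − [p,r] + [p,q]. For instance
  ∂[4,6,8] = [6,8] − [4,8] + [4,6],
  ∂[3,4,9] = [4,9] − [3,9] + [3,4].
As a 15×6 matrix over Z this has rank 6, with invariant factors (1,1,1,1,1,1).

Reading off H_k = ker ∂_k / im ∂_{k+1}:

  H_0: rank C_0 − rank ∂_1 = 10 − 8 = 2, and the invariant factors of ∂_1 are all 1, so H_0 ≅ Z^2.
  H_1: rank ker ∂_1 − rank ∂_2 = (15 − 8) − 6 = 1, and the invariant factors of ∂_2 are all 1, so H_1 ≅ Z.
  H_2: rank ker ∂_2 − rank ∂_3 = (6 − 6) − 0 = 0, and there is no ∂_3, so H_2 ≅ 0.

H_0 = Z^2,  H_1 = Z,  H_2 = 0.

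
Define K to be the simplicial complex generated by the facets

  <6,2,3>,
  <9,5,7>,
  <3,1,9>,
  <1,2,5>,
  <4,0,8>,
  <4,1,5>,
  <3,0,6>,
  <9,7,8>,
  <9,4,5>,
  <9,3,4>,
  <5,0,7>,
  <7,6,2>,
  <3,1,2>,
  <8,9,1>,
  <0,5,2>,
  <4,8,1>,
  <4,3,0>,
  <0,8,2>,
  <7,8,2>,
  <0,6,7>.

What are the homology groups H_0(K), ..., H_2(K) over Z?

We work with the vertex ordering 0 < 1 < 2 < 3 < 4 < 5 < 6 < 7 < 8 < 9. The simplices of K, each written with vertices in increasing order, are:

  0-simplices (10): [0], [1], [2], [3], [4], [5], [6], [7], [8], [9]
  1-simplices (30): (30 of them)
  2-simplices (20): (20 of them)

Hence C_0 ≅ Z^10, C_1 ≅ Z^30, C_2 ≅ Z^20.

∂_1: C_1 → C_0 sends each edge [p,q] (with p < q) to q − p.
As a 10×30 matrix over Z this has rank 9, with invariant factors (1,1,1,1,1,1,1,1,1).

The boundary map ∂_2: C_2 → C_1 maps a triangle to the signed sum of its edges. For instance
  ∂[1,2,3] = [2,3] − [1,3] + [1,2],
  ∂[5,7,9] = [7,9] − [5,9] + [5,7].
The resulting 30×20 matrix has rank 20, and its Smith normal form has invariant factors (1,1,1,1,1,1,1,1,1,1,1,1,1,1,1,1,1,1,1,2).

Now H_k = ker ∂_k / im ∂_{k+1}, so:

  H_0: rank C_0 − rank ∂_1 = 10 − 9 = 1, and the invariant factors of ∂_1 are all 1, so H_0 = Z.
  H_1: rank ker ∂_1 − rank ∂_2 = (30 − 9) − 20 = 1, and ∂_2 has invariant factor 2 > 1, so H_1 = Z ⊕ Z/2Z.
  H_2: rank ker ∂_2 − rank ∂_3 = (20 − 20) − 0 = 0, and there is no ∂_3, so H_2 = 0.

H_0 = Z,  H_1 = Z ⊕ Z/2Z,  H_2 = 0.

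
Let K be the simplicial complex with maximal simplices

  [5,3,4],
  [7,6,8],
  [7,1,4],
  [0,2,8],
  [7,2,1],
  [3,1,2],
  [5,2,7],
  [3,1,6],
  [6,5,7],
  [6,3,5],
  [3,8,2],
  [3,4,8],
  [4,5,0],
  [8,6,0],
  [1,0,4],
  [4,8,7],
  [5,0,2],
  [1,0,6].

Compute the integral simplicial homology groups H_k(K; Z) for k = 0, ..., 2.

Fix the vertex order 0 < 1 < 2 < 3 < 4 < 5 < 6 < 7 < 8 and write every simplex with vertices in increasing order. Then dim K = 2 and the simplices of K are:

  0-simplices (9): [0], [1], [2], [3], [4], [5], [6], [7], [8]
  1-simplices (27): (27 of them)
  2-simplices (18): [0,1,4], [0,1,6], [0,2,5], [0,2,8], [0,4,5], [0,6,8], [1,2,3], [1,2,7], [1,3,6], [1,4,7], [2,3,8], [2,5,7], [3,4,5], [3,4,8], [3,5,6], [4,7,8], [5,6,7], [6,7,8]

so the chain groups are C_0 ≅ Z^9, C_1 ≅ Z^27, C_2 ≅ Z^18.

The boundary map ∂_1: C_1 → C_0 maps an edge to its endpoints' difference, ∂[p,q] = q − p. For instance
  ∂[1,4] = [4] − [1].
As a 9×27 matrix over Z this has rank 8, with invariant factors (1,1,1,1,1,1,1,1).

∂_2: C_2 → C_1 acts by ∂[p,q,r] = [q,r] − [p,r] + [p,q]. For instance
  ∂[6,7,8] = [7,8] − [6,8] + [6,7],
  ∂[0,1,6] = [1,6] − [0,6] + [0,1].
This gives a 27×18 integer matrix of rank 17; reducing to Smith normal form yields diagonal entries (1,1,1,1,1,1,1,1,1,1,1,1,1,1,1,1,1).

From H_k ≅ ker(∂_k) / im(∂_{k+1}) we obtain:

  H_0: rank C_0 − rank ∂_1 = 9 − 8 = 1, and the invariant factors of ∂_1 are all 1, so H_0 ≅ Z.
  H_1: rank ker ∂_1 − rank ∂_2 = (27 − 8) − 17 = 2, and the invariant factors of ∂_2 are all 1, so H_1 ≅ Z^2.
  H_2: rank ker ∂_2 − rank ∂_3 = (18 − 17) − 0 = 1, and there is no ∂_3, so H_2 ≅ Z.

As a check, the Euler characteristic is 9 − 27 + 18 = 0, which agrees with 1 − 2 + 1 = 0.

H_0 ≅ Z,  H_1 ≅ Z^2,  H_2 ≅ Z.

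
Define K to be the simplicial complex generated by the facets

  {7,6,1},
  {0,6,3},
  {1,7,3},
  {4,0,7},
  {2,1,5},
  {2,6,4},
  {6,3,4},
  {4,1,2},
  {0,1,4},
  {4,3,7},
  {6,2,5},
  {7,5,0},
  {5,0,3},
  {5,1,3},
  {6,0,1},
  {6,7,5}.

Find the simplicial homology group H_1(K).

Fix the vertex order 0 < 1 < 2 < 3 < 4 < 5 < 6 < 7 and write every simplex with vertices in increasing order. Then dim K = 2 and the simplices of K are:

  0-simplices (8): [0], [1], [2], [3], [4], [5], [6], [7]
  1-simplices (24): (24 of them)
  2-simplices (16): [0,1,4], [0,1,6], [0,3,5], [0,3,6], [0,4,7], [0,5,7], [1,2,4], [1,2,5], [1,3,5], [1,3,7], [1,6,7], [2,4,6], [2,5,6], [3,4,6], [3,4,7], [5,6,7]

giving chain groups C_0 ≅ Z^8, C_1 ≅ Z^24, C_2 ≅ Z^16.

Boundary ∂_1: C_1 → C_0 is given by ∂[p,q] = [q] − [p]. For instance
  ∂[6,7] = [7] − [6].
This gives a 8×24 integer matrix of rank 7; reducing to Smith normal form yields diagonal entries (1,1,1,1,1,1,1).

Boundary ∂_2: C_2 → C_1 acts by ∂[p,q,r] = [q,r] − [p,r] + [p,q]. For instance
  ∂[2,4,6] = [4,6] − [2,6] + [2,4],
  ∂[3,4,6] = [4,6] − [3,6] + [3,4].
The 24×16 boundary matrix has rank 15 and Smith normal form diag(1,1,1,1,1,1,1,1,1,1,1,1,1,1,1).

From H_k ≅ ker(∂_k) / im(∂_{k+1}) we obtain:

  H_1: rank ker ∂_1 − rank ∂_2 = (24 − 7) − 15 = 2, and the invariant factors of ∂_2 are all 1, so H_1 ≅ Z^2.

(K is a triangulation of the torus T^2.)

H_1 = Z^2.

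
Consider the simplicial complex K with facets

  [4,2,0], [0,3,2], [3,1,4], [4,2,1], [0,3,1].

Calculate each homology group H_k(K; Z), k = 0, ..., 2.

H_0 ≅ Z,  H_1 ≅ Z,  H_2 = 0.

K has 5 vertices, 10 edges, 5 triangles.
rank ∂_0 = 0, rank ∂_1 = 4 ⇒ b_0 = 5 − 0 − 4 = 1; all invariant factors of ∂_1 are 1 so no torsion. So H_0 = Z.
rank ∂_1 = 4, rank ∂_2 = 5 ⇒ b_1 = 10 − 4 − 5 = 1; all invariant factors of ∂_2 are 1 so no torsion. So H_1 = Z.
rank ∂_2 = 5, rank ∂_3 = 0 ⇒ b_2 = 5 − 5 − 0 = 0. So H_2 = 0.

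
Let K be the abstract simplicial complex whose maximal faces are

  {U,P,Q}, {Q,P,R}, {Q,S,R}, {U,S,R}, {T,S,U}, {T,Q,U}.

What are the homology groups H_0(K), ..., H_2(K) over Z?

We work with the vertex ordering P < Q < R < S < T < U. The simplices of K, each written with vertices in increasing order, are:

  0-simplices (6): P, Q, R, S, T, U
  1-simplices (12): PQ, PR, PU, QR, QS, QT, QU, RS, RU, ST, SU, TU
  2-simplices (6): PQR, PQU, QRS, QTU, RSU, STU

Hence C_0 ≅ Z^6, C_1 ≅ Z^12, C_2 ≅ Z^6.

∂_1: C_1 → C_0 maps an edge to its endpoints' difference, ∂[p,q] = q − p. For instance
  ∂ST = T − S.
As a 6×12 matrix over Z this has rank 5, with invariant factors (1,1,1,1,1).

The boundary map ∂_2: C_2 → C_1 sends each 2-simplex [p,q,r] to [q,r] − [p,r] + [p,q]. For instance
  ∂QRS = RS − QS + QR,
  ∂RSU = SU − RU + RS.
As a 12×6 matrix over Z this has rank 6, with invariant factors (1,1,1,1,1,1).

Reading off H_k = ker ∂_k / im ∂_{k+1}:

  H_0: rank C_0 − rank ∂_1 = 6 − 5 = 1, and the invariant factors of ∂_1 are all 1, so H_0 = Z.
  H_1: rank ker ∂_1 − rank ∂_2 = (12 − 5) − 6 = 1, and the invariant factors of ∂_2 are all 1, so H_1 = Z.
  H_2: rank ker ∂_2 − rank ∂_3 = (6 − 6) − 0 = 0, and there is no ∂_3, so H_2 = 0.

H_0 = Z,  H_1 = Z,  H_2 = 0.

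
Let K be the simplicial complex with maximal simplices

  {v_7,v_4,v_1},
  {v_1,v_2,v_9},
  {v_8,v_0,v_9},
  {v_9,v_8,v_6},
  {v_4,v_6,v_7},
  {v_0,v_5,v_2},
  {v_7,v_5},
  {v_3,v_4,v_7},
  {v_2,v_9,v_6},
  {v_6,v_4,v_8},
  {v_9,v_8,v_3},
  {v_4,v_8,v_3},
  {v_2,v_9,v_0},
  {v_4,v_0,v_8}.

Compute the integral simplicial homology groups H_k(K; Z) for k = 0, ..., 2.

K has 10 vertices, 24 edges, 13 triangles.
rank ∂_0 = 0, rank ∂_1 = 9 ⇒ b_0 = 10 − 0 − 9 = 1; all invariant factors of ∂_1 are 1 so no torsion. So H_0 = Z.
rank ∂_1 = 9, rank ∂_2 = 13 ⇒ b_1 = 24 − 9 − 13 = 2; all invariant factors of ∂_2 are 1 so no torsion. So H_1 = Z^2.
rank ∂_2 = 13, rank ∂_3 = 0 ⇒ b_2 = 13 − 13 − 0 = 0. So H_2 = 0.

H_0 = Z,  H_1 = Z^2,  H_2 = 0.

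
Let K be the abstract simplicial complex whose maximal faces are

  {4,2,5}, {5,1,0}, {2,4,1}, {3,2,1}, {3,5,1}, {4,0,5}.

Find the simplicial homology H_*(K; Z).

Fix the vertex order 0 < 1 < 2 < 3 < 4 < 5 and write every simplex with vertices in increasing order. Then dim K = 2 and the simplices of K are:

  0-simplices (6): [0], [1], [2], [3], [4], [5]
  1-simplices (12): [0,1], [0,4], [0,5], [1,2], [1,3], [1,4], [1,5], [2,3], [2,4], [2,5], [3,5], [4,5]
  2-simplices (6): [0,1,5], [0,4,5], [1,2,3], [1,2,4], [1,3,5], [2,4,5]

so the chain groups are C_0 ≅ Z^6, C_1 ≅ Z^12, C_2 ≅ Z^6.

Boundary ∂_1: C_1 → C_0 is given by ∂[p,q] = [q] − [p].
This gives a 6×12 integer matrix of rank 5; reducing to Smith normal form yields diagonal entries (1,1,1,1,1).

∂_2: C_2 → C_1 acts by ∂[p,q,r] = [q,r] − [p,r] + [p,q]. For instance
  ∂[2,4,5] = [4,5] − [2,5] + [2,4],
  ∂[1,2,3] = [2,3] − [1,3] + [1,2].
This gives a 12×6 integer matrix of rank 6; reducing to Smith normal form yields diagonal entries (1,1,1,1,1,1).

Reading off H_k = ker ∂_k / im ∂_{k+1}:

  H_0: rank C_0 − rank ∂_1 = 6 − 5 = 1, and the invariant factors of ∂_1 are all 1, so H_0 = Z.
  H_1: rank ker ∂_1 − rank ∂_2 = (12 − 5) − 6 = 1, and the invariant factors of ∂_2 are all 1, so H_1 = Z.
  H_2: rank ker ∂_2 − rank ∂_3 = (6 − 6) − 0 = 0, and there is no ∂_3, so H_2 = 0.

As a check, the Euler characteristic is 6 − 12 + 6 = 0, which agrees with 1 − 1 + 0 = 0.

H_0 ≅ Z,  H_1 ≅ Z,  H_2 = 0.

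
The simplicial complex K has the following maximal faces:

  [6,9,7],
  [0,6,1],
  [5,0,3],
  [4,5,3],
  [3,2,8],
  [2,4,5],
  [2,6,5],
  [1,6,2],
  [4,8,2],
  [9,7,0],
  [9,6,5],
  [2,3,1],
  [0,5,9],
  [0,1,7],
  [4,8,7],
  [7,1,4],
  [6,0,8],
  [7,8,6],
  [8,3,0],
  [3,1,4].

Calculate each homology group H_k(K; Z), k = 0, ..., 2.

Order the vertices as 0 < 1 < 2 < 3 < 4 < 5 < 6 < 7 < 8 < 9. Listing each simplex with vertices in this order, K has dimension 2 with simplices:

  0-simplices (10): [0], [1], [2], [3], [4], [5], [6], [7], [8], [9]
  1-simplices (30): (30 of them)
  2-simplices (20): (20 of them)

so the chain groups are C_0 ≅ Z^10, C_1 ≅ Z^30, C_2 ≅ Z^20.

The boundary map ∂_1: C_1 → C_0 is given by ∂[p,q] = [q] − [p]. For instance
  ∂[0,1] = [1] − [0].
The 10×30 boundary matrix has rank 9 and Smith normal form diag(1,1,1,1,1,1,1,1,1).

The boundary map ∂_2: C_2 → C_1 maps a triangle to the signed sum of its edges. For instance
  ∂[0,1,6] = [1,6] − [0,6] + [0,1],
  ∂[6,7,8] = [7,8] − [6,8] + [6,7].
As a 30×20 matrix over Z this has rank 20, with invariant factors (1,1,1,1,1,1,1,1,1,1,1,1,1,1,1,1,1,1,1,2).

Reading off H_k = ker ∂_k / im ∂_{k+1}:

  H_0: rank C_0 − rank ∂_1 = 10 − 9 = 1, and the invariant factors of ∂_1 are all 1, so H_0 ≅ Z.
  H_1: rank ker ∂_1 − rank ∂_2 = (30 − 9) − 20 = 1, and ∂_2 has invariant factor 2 > 1, so H_1 ≅ Z ⊕ Z/2.
  H_2: rank ker ∂_2 − rank ∂_3 = (20 − 20) − 0 = 0, and there is no ∂_3, so H_2 ≅ 0.

As a check, the Euler characteristic is 10 − 30 + 20 = 0, which agrees with 1 − 1 + 0 = 0.
(K is a triangulation of the Klein bottle.)

H_0 ≅ Z,  H_1 ≅ Z ⊕ Z/2,  H_2 = 0.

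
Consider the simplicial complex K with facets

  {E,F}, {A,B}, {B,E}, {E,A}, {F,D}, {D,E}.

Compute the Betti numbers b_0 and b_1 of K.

b_0 = 1, b_1 = 2.

We work with the vertex ordering A < B < D < E < F. The simplices of K, each written with vertices in increasing order, are:

  0-simplices (5): A, B, D, E, F
  1-simplices (6): AB, AE, BE, DE, DF, EF

so the chain groups are C_0 ≅ Z^5, C_1 ≅ Z^6.

Boundary ∂_1: C_1 → C_0 sends each edge [p,q] (with p < q) to q − p.
As a 5×6 matrix over Z this has rank 4, with invariant factors (1,1,1,1).

From H_k ≅ ker(∂_k) / im(∂_{k+1}) we obtain:

  H_0: rank C_0 − rank ∂_1 = 5 − 4 = 1, and the invariant factors of ∂_1 are all 1, so H_0 ≅ Z.
  H_1: rank ker ∂_1 − rank ∂_2 = (6 − 4) − 0 = 2, and there is no ∂_2, so H_1 ≅ Z^2.

As a check, the Euler characteristic is 5 − 6 = -1, which agrees with 1 − 2 = -1.
(K is a triangulation of a wedge of 2 circles.)

Hence the Betti numbers are b_0 = 1, b_1 = 2.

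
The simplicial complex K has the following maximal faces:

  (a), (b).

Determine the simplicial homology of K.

H_0 = Z^2.

K has 2 vertices.
rank ∂_0 = 0, rank ∂_1 = 0 ⇒ b_0 = 2 − 0 − 0 = 2. So H_0 ≅ Z^2.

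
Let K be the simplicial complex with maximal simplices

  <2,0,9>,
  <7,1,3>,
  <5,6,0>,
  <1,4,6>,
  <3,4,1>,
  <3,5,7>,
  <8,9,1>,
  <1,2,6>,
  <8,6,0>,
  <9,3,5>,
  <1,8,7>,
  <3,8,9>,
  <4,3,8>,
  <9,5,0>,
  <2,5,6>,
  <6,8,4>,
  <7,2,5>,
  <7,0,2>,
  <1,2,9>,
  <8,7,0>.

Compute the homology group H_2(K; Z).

Fix the vertex order 0 < 1 < 2 < 3 < 4 < 5 < 6 < 7 < 8 < 9 and write every simplex with vertices in increasing order. Then dim K = 2 and the simplices of K are:

  0-simplices (10): [0], [1], [2], [3], [4], [5], [6], [7], [8], [9]
  1-simplices (30): (30 of them)
  2-simplices (20): (20 of them)

giving chain groups C_0 ≅ Z^10, C_1 ≅ Z^30, C_2 ≅ Z^20.

∂_1: C_1 → C_0 is given by ∂[p,q] = [q] − [p]. For instance
  ∂[1,9] = [9] − [1].
The 10×30 boundary matrix has rank 9 and Smith normal form diag(1,1,1,1,1,1,1,1,1).

Boundary ∂_2: C_2 → C_1 acts by ∂[p,q,r] = [q,r] − [p,r] + [p,q]. For instance
  ∂[4,6,8] = [6,8] − [4,8] + [4,6],
  ∂[1,7,8] = [7,8] − [1,8] + [1,7].
The 30×20 boundary matrix has rank 20 and Smith normal form diag(1,1,1,1,1,1,1,1,1,1,1,1,1,1,1,1,1,1,1,2).

Now H_k = ker ∂_k / im ∂_{k+1}, so:

  H_2: rank ker ∂_2 − rank ∂_3 = (20 − 20) − 0 = 0, and there is no ∂_3, so H_2 ≅ 0.

H_2 = 0.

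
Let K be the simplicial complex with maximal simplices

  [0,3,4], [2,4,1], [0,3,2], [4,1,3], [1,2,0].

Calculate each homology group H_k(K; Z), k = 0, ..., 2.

H_0 = Z,  H_1 = Z,  H_2 = 0.

K has 5 vertices, 10 edges, 5 triangles.
rank ∂_0 = 0, rank ∂_1 = 4 ⇒ b_0 = 5 − 0 − 4 = 1; all invariant factors of ∂_1 are 1 so no torsion. So H_0 = Z.
rank ∂_1 = 4, rank ∂_2 = 5 ⇒ b_1 = 10 − 4 − 5 = 1; all invariant factors of ∂_2 are 1 so no torsion. So H_1 = Z.
rank ∂_2 = 5, rank ∂_3 = 0 ⇒ b_2 = 5 − 5 − 0 = 0. So H_2 = 0.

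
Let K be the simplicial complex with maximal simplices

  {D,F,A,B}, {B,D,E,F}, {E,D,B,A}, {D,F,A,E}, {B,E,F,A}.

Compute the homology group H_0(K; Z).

We work with the vertex ordering A < B < D < E < F. The simplices of K, each written with vertices in increasing order, are:

  0-simplices (5): A, B, D, E, F
  1-simplices (10): AB, AD, AE, AF, BD, BE, BF, DE, DF, EF
  2-simplices (10): ABD, ABE, ABF, ADE, ADF, AEF, BDE, BDF, BEF, DEF
  3-simplices (5): ABDE, ABDF, ABEF, ADEF, BDEF

so the chain groups are C_0 ≅ Z^5, C_1 ≅ Z^10, C_2 ≅ Z^10, C_3 ≅ Z^5.

The boundary map ∂_1: C_1 → C_0 is given by ∂[p,q] = [q] − [p]. For instance
  ∂AD = D − A.
This gives a 5×10 integer matrix of rank 4; reducing to Smith normal form yields diagonal entries (1,1,1,1).

Boundary ∂_2: C_2 → C_1 sends each 2-simplex [p,q,r] to [q,r] − [p,r] + [p,q]. For instance
  ∂ABD = BD − AD + AB,
  ∂BEF = EF − BF + BE.
The 10×10 boundary matrix has rank 6 and Smith normal form diag(1,1,1,1,1,1).

∂_3: C_3 → C_2 sends each 3-simplex σ to the alternating sum Σ_i (−1)^i (σ with its i-th vertex removed). For instance
  ∂ABDF = BDF − ADF + ABF − ABD,
  ∂ABDE = BDE − ADE + ABE − ABD.
This gives a 10×5 integer matrix of rank 4; reducing to Smith normal form yields diagonal entries (1,1,1,1).

From H_k ≅ ker(∂_k) / im(∂_{k+1}) we obtain:

  H_0: rank C_0 − rank ∂_1 = 5 − 4 = 1, and the invariant factors of ∂_1 are all 1, so H_0 ≅ Z.

H_0 ≅ Z.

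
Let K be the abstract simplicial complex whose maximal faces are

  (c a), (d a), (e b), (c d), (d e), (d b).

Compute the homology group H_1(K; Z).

Order the vertices as a < b < c < d < e. Listing each simplex with vertices in this order, K has dimension 1 with simplices:

  0-simplices (5): a, b, c, d, e
  1-simplices (6): ac, ad, bd, be, cd, de

giving chain groups C_0 ≅ Z^5, C_1 ≅ Z^6.

Boundary ∂_1: C_1 → C_0 maps an edge to its endpoints' difference, ∂[p,q] = q − p. For instance
  ∂cd = d − c.
As a 5×6 matrix over Z this has rank 4, with invariant factors (1,1,1,1).

Computing H_k = (kernel of ∂_k) / (image of ∂_{k+1}):

  H_1: rank ker ∂_1 − rank ∂_2 = (6 − 4) − 0 = 2, and there is no ∂_2, so H_1 = Z^2.

H_1 ≅ Z^2.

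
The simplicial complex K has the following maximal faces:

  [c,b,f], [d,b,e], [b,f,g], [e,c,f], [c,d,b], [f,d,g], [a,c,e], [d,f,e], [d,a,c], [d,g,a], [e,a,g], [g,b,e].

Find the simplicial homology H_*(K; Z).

We work with the vertex ordering a < b < c < d < e < f < g. The simplices of K, each written with vertices in increasing order, are:

  0-simplices (7): a, b, c, d, e, f, g
  1-simplices (18): ac, ad, ae, ag, bc, bd, be, bf, bg, cd, ce, cf, de, df, dg, ef, eg, fg
  2-simplices (12): acd, ace, adg, aeg, bcd, bcf, bde, beg, bfg, cef, def, dfg

giving chain groups C_0 ≅ Z^7, C_1 ≅ Z^18, C_2 ≅ Z^12.

The boundary map ∂_1: C_1 → C_0 maps an edge to its endpoints' difference, ∂[p,q] = q − p. For instance
  ∂cf = f − c.
The resulting 7×18 matrix has rank 6, and its Smith normal form has invariant factors (1,1,1,1,1,1).

∂_2: C_2 → C_1 sends each 2-simplex [p,q,r] to [q,r] − [p,r] + [p,q]. For instance
  ∂bcf = cf − bf + bc,
  ∂bfg = fg − bg + bf.
As a 18×12 matrix over Z this has rank 12, with invariant factors (1,1,1,1,1,1,1,1,1,1,1,2).

Now H_k = ker ∂_k / im ∂_{k+1}, so:

  H_0: rank C_0 − rank ∂_1 = 7 − 6 = 1, and the invariant factors of ∂_1 are all 1, so H_0 = Z.
  H_1: rank ker ∂_1 − rank ∂_2 = (18 − 6) − 12 = 0, and ∂_2 has invariant factor 2 > 1, so H_1 = Z/2Z.
  H_2: rank ker ∂_2 − rank ∂_3 = (12 − 12) − 0 = 0, and there is no ∂_3, so H_2 = 0.

H_0 = Z,  H_1 = Z/2Z,  H_2 = 0.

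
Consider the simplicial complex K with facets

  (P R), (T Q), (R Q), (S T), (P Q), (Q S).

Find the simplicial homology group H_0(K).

H_0 ≅ Z.

Take the total order P < Q < R < S < T on the vertex set. Then K (dimension 1) consists of the simplices:

  0-simplices (5): P, Q, R, S, T
  1-simplices (6): PQ, PR, QR, QS, QT, ST

so the chain groups are C_0 ≅ Z^5, C_1 ≅ Z^6.

The boundary map ∂_1: C_1 → C_0 is given by ∂[p,q] = [q] − [p].
The 5×6 boundary matrix has rank 4 and Smith normal form diag(1,1,1,1).

Computing H_k = (kernel of ∂_k) / (image of ∂_{k+1}):

  H_0: rank C_0 − rank ∂_1 = 5 − 4 = 1, and the invariant factors of ∂_1 are all 1, so H_0 ≅ Z.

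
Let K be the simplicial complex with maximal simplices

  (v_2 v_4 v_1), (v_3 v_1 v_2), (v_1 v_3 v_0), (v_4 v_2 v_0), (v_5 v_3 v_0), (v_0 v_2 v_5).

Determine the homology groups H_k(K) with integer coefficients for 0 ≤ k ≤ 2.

Fix the vertex order v_0 < v_1 < v_2 < v_3 < v_4 < v_5 and write every simplex with vertices in increasing order. Then dim K = 2 and the simplices of K are:

  0-simplices (6): [v_0], [v_1], [v_2], [v_3], [v_4], [v_5]
  1-simplices (12): [v_0,v_1], [v_0,v_2], [v_0,v_3], [v_0,v_4], [v_0,v_5], [v_1,v_2], [v_1,v_3], [v_1,v_4], [v_2,v_3], [v_2,v_4], [v_2,v_5], [v_3,v_5]
  2-simplices (6): [v_0,v_1,v_3], [v_0,v_2,v_4], [v_0,v_2,v_5], [v_0,v_3,v_5], [v_1,v_2,v_3], [v_1,v_2,v_4]

giving chain groups C_0 ≅ Z^6, C_1 ≅ Z^12, C_2 ≅ Z^6.

Boundary ∂_1: C_1 → C_0 maps an edge to its endpoints' difference, ∂[p,q] = q − p. For instance
  ∂[v_0,v_1] = [v_1] − [v_0].
The resulting 6×12 matrix has rank 5, and its Smith normal form has invariant factors (1,1,1,1,1).

The boundary map ∂_2: C_2 → C_1 maps a triangle to the signed sum of its edges. For instance
  ∂[v_1,v_2,v_4] = [v_2,v_4] − [v_1,v_4] + [v_1,v_2],
  ∂[v_0,v_1,v_3] = [v_1,v_3] − [v_0,v_3] + [v_0,v_1].
This gives a 12×6 integer matrix of rank 6; reducing to Smith normal form yields diagonal entries (1,1,1,1,1,1).

Computing H_k = (kernel of ∂_k) / (image of ∂_{k+1}):

  H_0: rank C_0 − rank ∂_1 = 6 − 5 = 1, and the invariant factors of ∂_1 are all 1, so H_0 ≅ Z.
  H_1: rank ker ∂_1 − rank ∂_2 = (12 − 5) − 6 = 1, and the invariant factors of ∂_2 are all 1, so H_1 ≅ Z.
  H_2: rank ker ∂_2 − rank ∂_3 = (6 − 6) − 0 = 0, and there is no ∂_3, so H_2 ≅ 0.

(K is a triangulation of the cylinder S^1 x I.)

H_0 = Z,  H_1 = Z,  H_2 = 0.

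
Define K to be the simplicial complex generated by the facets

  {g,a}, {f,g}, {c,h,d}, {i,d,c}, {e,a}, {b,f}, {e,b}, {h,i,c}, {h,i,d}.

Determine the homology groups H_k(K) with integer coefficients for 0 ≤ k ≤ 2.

Fix the vertex order a < b < c < d < e < f < g < h < i and write every simplex with vertices in increasing order. Then dim K = 2 and the simplices of K are:

  0-simplices (9): a, b, c, d, e, f, g, h, i
  1-simplices (11): ae, ag, be, bf, cd, ch, ci, dh, di, fg, hi
  2-simplices (4): cdh, cdi, chi, dhi

so the chain groups are C_0 ≅ Z^9, C_1 ≅ Z^11, C_2 ≅ Z^4.

Boundary ∂_1: C_1 → C_0 is given by ∂[p,q] = [q] − [p].
As a 9×11 matrix over Z this has rank 7, with invariant factors (1,1,1,1,1,1,1).

∂_2: C_2 → C_1 maps a triangle to the signed sum of its edges. For instance
  ∂chi = hi − ci + ch,
  ∂cdi = di − ci + cd.
The 11×4 boundary matrix has rank 3 and Smith normal form diag(1,1,1).

Computing H_k = (kernel of ∂_k) / (image of ∂_{k+1}):

  H_0: rank C_0 − rank ∂_1 = 9 − 7 = 2, and the invariant factors of ∂_1 are all 1, so H_0 = Z^2.
  H_1: rank ker ∂_1 − rank ∂_2 = (11 − 7) − 3 = 1, and the invariant factors of ∂_2 are all 1, so H_1 = Z.
  H_2: rank ker ∂_2 − rank ∂_3 = (4 − 3) − 0 = 1, and there is no ∂_3, so H_2 = Z.

(K is a triangulation of the disjoint union of the 2-sphere S^2 and the circle S^1.)

H_0 ≅ Z^2,  H_1 ≅ Z,  H_2 ≅ Z.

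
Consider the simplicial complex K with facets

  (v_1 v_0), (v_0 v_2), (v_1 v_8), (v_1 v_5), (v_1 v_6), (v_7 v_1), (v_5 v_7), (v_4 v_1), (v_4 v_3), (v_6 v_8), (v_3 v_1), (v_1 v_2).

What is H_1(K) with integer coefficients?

H_1 ≅ Z^4.

K has 9 vertices, 12 edges.
rank ∂_1 = 8, rank ∂_2 = 0 ⇒ b_1 = 12 − 8 − 0 = 4. So H_1 ≅ Z^4.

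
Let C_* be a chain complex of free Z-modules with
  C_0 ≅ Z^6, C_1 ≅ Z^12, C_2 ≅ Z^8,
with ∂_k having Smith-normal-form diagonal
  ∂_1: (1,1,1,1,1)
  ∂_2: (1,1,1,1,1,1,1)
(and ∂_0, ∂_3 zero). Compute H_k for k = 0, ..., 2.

H_0 ≅ Z,  H_1 = 0,  H_2 ≅ Z.

H_0: b_0 = 6 − 0 − 5 = 1; torsion from ∂_1 factors > 1: none. So H_0 ≅ Z.
H_1: b_1 = 12 − 5 − 7 = 0; torsion from ∂_2 factors > 1: none. So H_1 ≅ 0.
H_2: b_2 = 8 − 7 − 0 = 1; torsion from ∂_3 factors > 1: none. So H_2 ≅ Z.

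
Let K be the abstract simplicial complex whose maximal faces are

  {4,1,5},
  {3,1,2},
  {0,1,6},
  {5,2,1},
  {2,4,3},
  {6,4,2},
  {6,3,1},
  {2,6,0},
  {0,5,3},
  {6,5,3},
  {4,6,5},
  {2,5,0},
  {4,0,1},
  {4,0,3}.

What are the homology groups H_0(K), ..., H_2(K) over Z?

H_0 ≅ Z,  H_1 ≅ Z^2,  H_2 ≅ Z.

Take the total order 0 < 1 < 2 < 3 < 4 < 5 < 6 on the vertex set. Then K (dimension 2) consists of the simplices:

  0-simplices (7): [0], [1], [2], [3], [4], [5], [6]
  1-simplices (21): [0,1], [0,2], [0,3], [0,4], [0,5], [0,6], [1,2], [1,3], [1,4], [1,5], [1,6], [2,3], [2,4], [2,5], [2,6], [3,4], [3,5], [3,6], [4,5], [4,6], [5,6]
  2-simplices (14): [0,1,4], [0,1,6], [0,2,5], [0,2,6], [0,3,4], [0,3,5], [1,2,3], [1,2,5], [1,3,6], [1,4,5], [2,3,4], [2,4,6], [3,5,6], [4,5,6]

so the chain groups are C_0 ≅ Z^7, C_1 ≅ Z^21, C_2 ≅ Z^14.

The boundary map ∂_1: C_1 → C_0 sends each edge [p,q] (with p < q) to q − p. For instance
  ∂[0,1] = [1] − [0].
The 7×21 boundary matrix has rank 6 and Smith normal form diag(1,1,1,1,1,1).

∂_2: C_2 → C_1 maps a triangle to the signed sum of its edges. For instance
  ∂[2,3,4] = [3,4] − [2,4] + [2,3],
  ∂[0,1,4] = [1,4] − [0,4] + [0,1].
The resulting 21×14 matrix has rank 13, and its Smith normal form has invariant factors (1,1,1,1,1,1,1,1,1,1,1,1,1).

Computing H_k = (kernel of ∂_k) / (image of ∂_{k+1}):

  H_0: rank C_0 − rank ∂_1 = 7 − 6 = 1, and the invariant factors of ∂_1 are all 1, so H_0 ≅ Z.
  H_1: rank ker ∂_1 − rank ∂_2 = (21 − 6) − 13 = 2, and the invariant factors of ∂_2 are all 1, so H_1 ≅ Z^2.
  H_2: rank ker ∂_2 − rank ∂_3 = (14 − 13) − 0 = 1, and there is no ∂_3, so H_2 ≅ Z.

As a check, the Euler characteristic is 7 − 21 + 14 = 0, which agrees with 1 − 2 + 1 = 0.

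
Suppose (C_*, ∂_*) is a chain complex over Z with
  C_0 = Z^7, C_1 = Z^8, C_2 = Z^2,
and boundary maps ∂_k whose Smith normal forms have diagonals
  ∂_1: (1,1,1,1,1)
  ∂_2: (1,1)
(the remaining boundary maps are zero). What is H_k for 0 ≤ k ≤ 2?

H_0 = Z^2,  H_1 = Z,  H_2 = 0.

H_0: b_0 = 7 − 0 − 5 = 2; torsion from ∂_1 factors > 1: none. So H_0 = Z^2.
H_1: b_1 = 8 − 5 − 2 = 1; torsion from ∂_2 factors > 1: none. So H_1 = Z.
H_2: b_2 = 2 − 2 − 0 = 0; torsion from ∂_3 factors > 1: none. So H_2 = 0.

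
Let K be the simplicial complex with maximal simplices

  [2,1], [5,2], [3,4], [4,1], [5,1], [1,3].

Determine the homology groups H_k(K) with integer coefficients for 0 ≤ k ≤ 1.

K has 5 vertices, 6 edges.
rank ∂_0 = 0, rank ∂_1 = 4 ⇒ b_0 = 5 − 0 − 4 = 1; all invariant factors of ∂_1 are 1 so no torsion. So H_0 = Z.
rank ∂_1 = 4, rank ∂_2 = 0 ⇒ b_1 = 6 − 4 − 0 = 2. So H_1 = Z^2.

H_0 ≅ Z,  H_1 ≅ Z^2.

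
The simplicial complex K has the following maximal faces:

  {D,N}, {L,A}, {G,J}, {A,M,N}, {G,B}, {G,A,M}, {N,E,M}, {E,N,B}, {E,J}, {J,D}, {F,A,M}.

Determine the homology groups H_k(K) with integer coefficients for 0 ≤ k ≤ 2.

H_0 = Z,  H_1 = Z^3,  H_2 = 0.

K has 10 vertices, 17 edges, 5 triangles.
rank ∂_0 = 0, rank ∂_1 = 9 ⇒ b_0 = 10 − 0 − 9 = 1; all invariant factors of ∂_1 are 1 so no torsion. So H_0 = Z.
rank ∂_1 = 9, rank ∂_2 = 5 ⇒ b_1 = 17 − 9 − 5 = 3; all invariant factors of ∂_2 are 1 so no torsion. So H_1 = Z^3.
rank ∂_2 = 5, rank ∂_3 = 0 ⇒ b_2 = 5 − 5 − 0 = 0. So H_2 = 0.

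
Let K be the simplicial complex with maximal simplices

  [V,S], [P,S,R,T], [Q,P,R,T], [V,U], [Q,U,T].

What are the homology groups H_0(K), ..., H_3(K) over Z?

Order the vertices as P < Q < R < S < T < U < V. Listing each simplex with vertices in this order, K has dimension 3 with simplices:

  0-simplices (7): P, Q, R, S, T, U, V
  1-simplices (13): PQ, PR, PS, PT, QR, QT, QU, RS, RT, ST, SV, TU, UV
  2-simplices (8): PQR, PQT, PRS, PRT, PST, QRT, QTU, RST
  3-simplices (2): PQRT, PRST

Hence C_0 ≅ Z^7, C_1 ≅ Z^13, C_2 ≅ Z^8, C_3 ≅ Z^2.

The boundary map ∂_1: C_1 → C_0 is given by ∂[p,q] = [q] − [p].
The 7×13 boundary matrix has rank 6 and Smith normal form diag(1,1,1,1,1,1).

Boundary ∂_2: C_2 → C_1 sends each 2-simplex [p,q,r] to [q,r] − [p,r] + [p,q]. For instance
  ∂QRT = RT − QT + QR,
  ∂PST = ST − PT + PS.
This gives a 13×8 integer matrix of rank 6; reducing to Smith normal form yields diagonal entries (1,1,1,1,1,1).

Boundary ∂_3: C_3 → C_2 sends each 3-simplex σ to the alternating sum Σ_i (−1)^i (σ with its i-th vertex removed). For instance
  ∂PRST = RST − PST + PRT − PRS,
  ∂PQRT = QRT − PRT + PQT − PQR.
The 8×2 boundary matrix has rank 2 and Smith normal form diag(1,1).

Reading off H_k = ker ∂_k / im ∂_{k+1}:

  H_0: rank C_0 − rank ∂_1 = 7 − 6 = 1, and the invariant factors of ∂_1 are all 1, so H_0 = Z.
  H_1: rank ker ∂_1 − rank ∂_2 = (13 − 6) − 6 = 1, and the invariant factors of ∂_2 are all 1, so H_1 = Z.
  H_2: rank ker ∂_2 − rank ∂_3 = (8 − 6) − 2 = 0, and the invariant factors of ∂_3 are all 1, so H_2 = 0.
  H_3: rank ker ∂_3 − rank ∂_4 = (2 − 2) − 0 = 0, and there is no ∂_4, so H_3 = 0.

H_0 ≅ Z,  H_1 ≅ Z,  H_2 = 0,  H_3 = 0.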